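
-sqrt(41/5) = -sqrt(205)/5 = -2.86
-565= -565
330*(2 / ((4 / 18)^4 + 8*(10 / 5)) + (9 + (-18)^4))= 909364354965 / 26248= 34645091.24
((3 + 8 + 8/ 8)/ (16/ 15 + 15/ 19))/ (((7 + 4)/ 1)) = 3420/ 5819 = 0.59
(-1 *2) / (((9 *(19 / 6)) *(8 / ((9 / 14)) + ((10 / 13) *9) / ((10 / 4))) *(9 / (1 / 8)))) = -13 / 202920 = -0.00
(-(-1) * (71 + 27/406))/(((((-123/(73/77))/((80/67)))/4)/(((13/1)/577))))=-398276320/6756935997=-0.06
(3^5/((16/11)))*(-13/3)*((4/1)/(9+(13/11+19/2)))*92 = -5860998/433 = -13535.79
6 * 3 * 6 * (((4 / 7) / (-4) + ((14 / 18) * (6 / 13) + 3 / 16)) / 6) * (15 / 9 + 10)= 8815 / 104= 84.76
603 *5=3015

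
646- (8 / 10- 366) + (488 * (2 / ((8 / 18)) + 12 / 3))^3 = 356850454016 / 5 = 71370090803.20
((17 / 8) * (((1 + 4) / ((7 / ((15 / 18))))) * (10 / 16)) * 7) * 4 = 2125 / 96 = 22.14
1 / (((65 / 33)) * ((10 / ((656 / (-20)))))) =-2706 / 1625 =-1.67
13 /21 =0.62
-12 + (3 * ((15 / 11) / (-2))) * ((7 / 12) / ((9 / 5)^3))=-260983 / 21384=-12.20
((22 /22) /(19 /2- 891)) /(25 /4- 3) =-8 /22919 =-0.00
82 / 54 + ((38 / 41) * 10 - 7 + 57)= 67291 / 1107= 60.79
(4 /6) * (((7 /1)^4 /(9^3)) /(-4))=-2401 /4374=-0.55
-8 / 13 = -0.62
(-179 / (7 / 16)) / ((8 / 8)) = -2864 / 7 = -409.14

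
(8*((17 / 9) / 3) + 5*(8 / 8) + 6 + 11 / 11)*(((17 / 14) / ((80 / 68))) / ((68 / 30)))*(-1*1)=-1955 / 252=-7.76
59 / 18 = 3.28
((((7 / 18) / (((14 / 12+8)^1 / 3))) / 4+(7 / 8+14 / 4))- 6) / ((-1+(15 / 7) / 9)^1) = 14721 / 7040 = 2.09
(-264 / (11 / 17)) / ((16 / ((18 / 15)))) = -153 / 5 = -30.60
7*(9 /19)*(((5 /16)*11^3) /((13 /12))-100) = 930195 /988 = 941.49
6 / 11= 0.55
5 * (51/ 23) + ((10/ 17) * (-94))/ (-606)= 1324315/ 118473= 11.18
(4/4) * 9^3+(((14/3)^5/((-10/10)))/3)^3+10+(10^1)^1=-155567805379865963/387420489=-401547697.65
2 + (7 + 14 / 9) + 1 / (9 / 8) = 103 / 9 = 11.44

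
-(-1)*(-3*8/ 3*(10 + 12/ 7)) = -656/ 7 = -93.71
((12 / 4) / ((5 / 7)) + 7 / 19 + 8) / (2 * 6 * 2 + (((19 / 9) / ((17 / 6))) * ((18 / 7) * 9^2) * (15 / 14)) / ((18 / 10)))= 165767 / 1534915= 0.11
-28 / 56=-1 / 2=-0.50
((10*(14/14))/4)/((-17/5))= -25/34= -0.74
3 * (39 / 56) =117 / 56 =2.09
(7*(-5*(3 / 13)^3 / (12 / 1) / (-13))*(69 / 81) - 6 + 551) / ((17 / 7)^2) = 9152697505 / 99049548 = 92.41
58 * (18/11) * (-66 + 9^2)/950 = 1566/1045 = 1.50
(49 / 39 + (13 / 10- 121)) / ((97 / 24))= -184772 / 6305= -29.31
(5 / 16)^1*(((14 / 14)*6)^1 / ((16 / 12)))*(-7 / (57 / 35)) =-3675 / 608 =-6.04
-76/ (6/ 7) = -266/ 3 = -88.67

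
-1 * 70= -70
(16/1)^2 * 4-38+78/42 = 6915/7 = 987.86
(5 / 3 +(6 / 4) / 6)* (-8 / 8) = -23 / 12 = -1.92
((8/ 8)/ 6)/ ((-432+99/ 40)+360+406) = 20/ 40377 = 0.00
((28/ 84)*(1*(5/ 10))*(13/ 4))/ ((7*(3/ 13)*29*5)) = 0.00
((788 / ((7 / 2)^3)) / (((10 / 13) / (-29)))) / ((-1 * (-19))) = -1188304 / 32585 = -36.47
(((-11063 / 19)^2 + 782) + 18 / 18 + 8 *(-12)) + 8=122640864 / 361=339725.39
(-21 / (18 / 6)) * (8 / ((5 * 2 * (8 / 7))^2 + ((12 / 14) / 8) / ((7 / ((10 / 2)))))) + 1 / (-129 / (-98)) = 0.33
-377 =-377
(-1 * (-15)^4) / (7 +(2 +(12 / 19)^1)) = -320625 / 61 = -5256.15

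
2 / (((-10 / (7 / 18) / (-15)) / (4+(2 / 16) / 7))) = 75 / 16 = 4.69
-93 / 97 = -0.96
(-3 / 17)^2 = 9 / 289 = 0.03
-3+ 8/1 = 5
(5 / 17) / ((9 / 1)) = 0.03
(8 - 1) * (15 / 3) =35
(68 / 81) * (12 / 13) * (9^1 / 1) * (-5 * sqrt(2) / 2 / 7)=-680 * sqrt(2) / 273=-3.52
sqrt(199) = 14.11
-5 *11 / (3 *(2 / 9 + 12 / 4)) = -165 / 29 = -5.69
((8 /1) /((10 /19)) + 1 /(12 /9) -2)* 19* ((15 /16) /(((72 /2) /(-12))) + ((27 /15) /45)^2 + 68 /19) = 866.20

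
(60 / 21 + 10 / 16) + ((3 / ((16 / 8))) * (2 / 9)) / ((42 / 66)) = 673 / 168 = 4.01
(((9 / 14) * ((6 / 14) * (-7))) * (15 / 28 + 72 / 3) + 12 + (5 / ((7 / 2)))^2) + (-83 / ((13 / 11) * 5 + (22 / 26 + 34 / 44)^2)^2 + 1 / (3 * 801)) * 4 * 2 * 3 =-9269820423325727453 / 152850630103044552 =-60.65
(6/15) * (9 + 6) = 6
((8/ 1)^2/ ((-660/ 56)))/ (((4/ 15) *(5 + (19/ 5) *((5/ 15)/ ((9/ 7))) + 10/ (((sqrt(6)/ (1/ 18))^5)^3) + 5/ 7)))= -9835773735629444303907175879016897085213998557817733120/ 3235889638713955644219574997121200538130140181240142869 + 1295598525103364389283561472000 *sqrt(6)/ 3235889638713955644219574997121200538130140181240142869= -3.04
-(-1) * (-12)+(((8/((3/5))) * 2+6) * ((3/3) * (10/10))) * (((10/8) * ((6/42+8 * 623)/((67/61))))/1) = 74483191/402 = 185281.57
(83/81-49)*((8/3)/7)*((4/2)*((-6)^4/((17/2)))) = -1989632/357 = -5573.20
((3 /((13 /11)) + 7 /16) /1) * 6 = 1857 /104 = 17.86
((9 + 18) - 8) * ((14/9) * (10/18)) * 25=33250/81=410.49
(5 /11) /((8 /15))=75 /88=0.85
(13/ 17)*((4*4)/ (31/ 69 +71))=0.17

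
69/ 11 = 6.27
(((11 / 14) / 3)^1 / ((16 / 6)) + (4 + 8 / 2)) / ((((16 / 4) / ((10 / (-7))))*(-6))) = 4535 / 9408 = 0.48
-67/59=-1.14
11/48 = 0.23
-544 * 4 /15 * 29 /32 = -1972 /15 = -131.47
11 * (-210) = -2310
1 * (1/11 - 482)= -5301/11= -481.91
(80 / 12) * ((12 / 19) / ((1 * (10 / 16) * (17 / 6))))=768 / 323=2.38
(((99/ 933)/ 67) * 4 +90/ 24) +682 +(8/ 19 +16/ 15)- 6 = 16182393887/ 23754180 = 681.24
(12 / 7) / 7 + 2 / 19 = 326 / 931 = 0.35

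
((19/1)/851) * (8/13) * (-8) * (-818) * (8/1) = 719.29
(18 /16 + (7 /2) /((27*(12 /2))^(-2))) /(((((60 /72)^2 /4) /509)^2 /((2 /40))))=123368405046408 /3125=39477889614.85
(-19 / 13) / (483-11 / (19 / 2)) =-361 / 119015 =-0.00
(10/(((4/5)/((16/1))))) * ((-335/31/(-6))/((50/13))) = 93.66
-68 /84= -17 /21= -0.81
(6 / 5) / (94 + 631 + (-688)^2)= 2 / 790115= 0.00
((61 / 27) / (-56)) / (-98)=61 / 148176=0.00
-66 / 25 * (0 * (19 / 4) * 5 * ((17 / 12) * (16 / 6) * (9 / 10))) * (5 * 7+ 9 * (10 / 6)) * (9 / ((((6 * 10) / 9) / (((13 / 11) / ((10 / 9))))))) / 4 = 0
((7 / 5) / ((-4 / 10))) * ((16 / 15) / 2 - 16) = 812 / 15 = 54.13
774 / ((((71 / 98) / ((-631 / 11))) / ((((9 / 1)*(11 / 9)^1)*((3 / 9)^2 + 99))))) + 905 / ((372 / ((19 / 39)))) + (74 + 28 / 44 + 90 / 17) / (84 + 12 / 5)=-154436206876367777 / 2311472592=-66812908.54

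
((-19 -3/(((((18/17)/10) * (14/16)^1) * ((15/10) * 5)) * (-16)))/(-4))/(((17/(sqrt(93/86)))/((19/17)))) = 5605 * sqrt(7998)/1565802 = 0.32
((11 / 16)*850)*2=4675 / 4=1168.75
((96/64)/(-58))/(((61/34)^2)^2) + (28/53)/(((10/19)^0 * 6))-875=-55857314191247/63843172851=-874.91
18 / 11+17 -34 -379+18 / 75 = -108384 / 275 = -394.12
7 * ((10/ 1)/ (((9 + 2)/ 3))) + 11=331/ 11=30.09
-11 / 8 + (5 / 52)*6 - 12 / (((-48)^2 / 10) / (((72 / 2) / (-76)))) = -6113 / 7904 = -0.77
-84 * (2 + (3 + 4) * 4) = -2520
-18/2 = -9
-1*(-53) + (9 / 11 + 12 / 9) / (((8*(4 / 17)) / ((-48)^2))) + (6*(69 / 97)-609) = 2221198 / 1067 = 2081.72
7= 7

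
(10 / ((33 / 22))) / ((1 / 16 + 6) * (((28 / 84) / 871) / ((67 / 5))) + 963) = 18674240 / 2697494453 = 0.01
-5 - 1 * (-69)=64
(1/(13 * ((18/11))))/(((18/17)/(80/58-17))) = -28237/40716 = -0.69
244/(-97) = -244/97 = -2.52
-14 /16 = -7 /8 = -0.88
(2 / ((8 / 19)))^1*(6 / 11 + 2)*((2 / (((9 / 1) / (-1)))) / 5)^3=-1064 / 1002375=-0.00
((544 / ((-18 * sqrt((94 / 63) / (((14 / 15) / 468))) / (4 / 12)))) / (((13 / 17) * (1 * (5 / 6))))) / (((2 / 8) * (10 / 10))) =-129472 * sqrt(9165) / 5361525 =-2.31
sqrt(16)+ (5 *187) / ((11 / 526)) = 44714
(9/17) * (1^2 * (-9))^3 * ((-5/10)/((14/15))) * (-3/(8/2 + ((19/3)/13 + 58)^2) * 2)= -89813529/247950542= -0.36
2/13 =0.15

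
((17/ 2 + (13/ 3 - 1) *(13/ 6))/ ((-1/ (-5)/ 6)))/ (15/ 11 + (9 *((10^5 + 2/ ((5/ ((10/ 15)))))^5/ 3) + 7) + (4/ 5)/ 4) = 1313296875/ 83532363755940015840021143855639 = 0.00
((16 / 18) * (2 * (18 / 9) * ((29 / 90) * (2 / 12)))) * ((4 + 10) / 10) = 1624 / 6075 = 0.27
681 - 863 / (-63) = 43766 / 63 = 694.70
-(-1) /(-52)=-1 /52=-0.02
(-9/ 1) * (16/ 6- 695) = 6231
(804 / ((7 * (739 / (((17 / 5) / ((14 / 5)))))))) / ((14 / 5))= 17085 / 253477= 0.07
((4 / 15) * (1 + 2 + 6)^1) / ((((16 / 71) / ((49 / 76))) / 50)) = 52185 / 152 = 343.32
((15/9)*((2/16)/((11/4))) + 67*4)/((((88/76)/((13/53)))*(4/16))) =4370171/19239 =227.15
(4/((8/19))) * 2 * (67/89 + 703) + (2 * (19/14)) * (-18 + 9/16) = 132813363/9968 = 13323.97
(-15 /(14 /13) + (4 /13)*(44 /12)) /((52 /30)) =-34945 /4732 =-7.38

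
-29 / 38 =-0.76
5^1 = 5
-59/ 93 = -0.63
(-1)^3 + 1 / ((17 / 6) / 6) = 19 / 17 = 1.12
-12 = -12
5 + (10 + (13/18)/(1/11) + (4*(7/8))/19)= 3955/171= 23.13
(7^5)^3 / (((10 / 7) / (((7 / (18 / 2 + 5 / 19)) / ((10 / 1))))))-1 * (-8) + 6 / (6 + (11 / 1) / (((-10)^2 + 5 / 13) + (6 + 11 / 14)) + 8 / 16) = 1138449768326632647077 / 4533214400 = 251135213972.37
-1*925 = -925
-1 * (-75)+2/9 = 677/9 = 75.22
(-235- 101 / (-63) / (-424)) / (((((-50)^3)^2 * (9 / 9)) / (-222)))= 232264577 / 69562500000000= 0.00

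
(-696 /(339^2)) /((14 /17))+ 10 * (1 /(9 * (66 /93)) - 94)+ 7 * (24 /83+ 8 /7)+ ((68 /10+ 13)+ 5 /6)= -6667313341187 /7344601110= -907.78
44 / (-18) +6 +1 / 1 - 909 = -8140 / 9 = -904.44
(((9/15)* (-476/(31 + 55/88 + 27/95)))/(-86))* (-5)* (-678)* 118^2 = 5122777726080/1042793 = 4912554.77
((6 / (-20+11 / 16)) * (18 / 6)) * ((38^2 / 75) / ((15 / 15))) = -46208 / 2575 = -17.94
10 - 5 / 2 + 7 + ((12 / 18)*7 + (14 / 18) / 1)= 359 / 18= 19.94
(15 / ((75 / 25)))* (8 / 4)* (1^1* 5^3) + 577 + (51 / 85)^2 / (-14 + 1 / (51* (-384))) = 12522858219 / 6854425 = 1826.97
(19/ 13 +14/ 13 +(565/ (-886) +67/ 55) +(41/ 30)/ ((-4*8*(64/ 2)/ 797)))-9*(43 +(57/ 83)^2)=-5217688031829649/ 13406553937920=-389.19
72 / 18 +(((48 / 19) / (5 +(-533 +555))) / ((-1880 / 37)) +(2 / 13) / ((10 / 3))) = 2112769 / 522405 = 4.04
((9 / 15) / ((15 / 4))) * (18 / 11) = 72 / 275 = 0.26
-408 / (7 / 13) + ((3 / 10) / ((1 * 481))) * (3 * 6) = -12755931 / 16835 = -757.70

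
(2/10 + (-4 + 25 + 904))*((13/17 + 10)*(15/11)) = 2539674/187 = 13581.14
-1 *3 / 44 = -3 / 44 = -0.07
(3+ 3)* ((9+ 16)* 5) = 750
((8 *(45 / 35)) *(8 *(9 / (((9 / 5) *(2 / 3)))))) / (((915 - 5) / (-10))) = -4320 / 637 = -6.78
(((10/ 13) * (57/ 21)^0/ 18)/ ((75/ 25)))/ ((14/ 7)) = 5/ 702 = 0.01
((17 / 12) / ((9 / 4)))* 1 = 17 / 27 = 0.63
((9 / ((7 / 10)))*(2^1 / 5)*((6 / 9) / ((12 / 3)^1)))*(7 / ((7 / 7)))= 6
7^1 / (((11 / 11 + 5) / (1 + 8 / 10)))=21 / 10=2.10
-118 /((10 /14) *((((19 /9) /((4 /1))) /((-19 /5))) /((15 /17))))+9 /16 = 1428093 /1360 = 1050.07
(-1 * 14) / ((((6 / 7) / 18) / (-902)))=265188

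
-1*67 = -67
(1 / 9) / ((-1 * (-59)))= 1 / 531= 0.00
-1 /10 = -0.10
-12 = -12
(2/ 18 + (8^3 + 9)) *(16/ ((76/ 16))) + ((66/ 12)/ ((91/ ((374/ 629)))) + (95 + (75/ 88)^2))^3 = 2667303810577145273337680172229/ 3031248160924115259359232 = 879935.81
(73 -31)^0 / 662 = 1 / 662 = 0.00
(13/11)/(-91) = -0.01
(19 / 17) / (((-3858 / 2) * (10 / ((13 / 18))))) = -247 / 5902740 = -0.00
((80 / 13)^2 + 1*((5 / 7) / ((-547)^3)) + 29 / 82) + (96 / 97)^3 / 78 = 38.24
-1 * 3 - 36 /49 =-183 /49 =-3.73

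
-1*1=-1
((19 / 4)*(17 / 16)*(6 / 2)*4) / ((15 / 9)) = 2907 / 80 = 36.34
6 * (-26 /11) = -156 /11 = -14.18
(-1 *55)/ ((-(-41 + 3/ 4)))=-220/ 161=-1.37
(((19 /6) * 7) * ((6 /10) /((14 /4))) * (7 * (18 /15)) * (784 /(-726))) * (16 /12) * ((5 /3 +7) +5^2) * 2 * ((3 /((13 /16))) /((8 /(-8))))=1348028416 /117975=11426.39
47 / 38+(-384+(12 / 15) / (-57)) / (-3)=221003 / 1710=129.24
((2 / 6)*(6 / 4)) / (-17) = -1 / 34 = -0.03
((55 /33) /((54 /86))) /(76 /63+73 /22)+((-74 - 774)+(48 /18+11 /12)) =-190499689 /225756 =-843.83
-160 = -160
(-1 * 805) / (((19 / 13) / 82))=-858130 / 19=-45164.74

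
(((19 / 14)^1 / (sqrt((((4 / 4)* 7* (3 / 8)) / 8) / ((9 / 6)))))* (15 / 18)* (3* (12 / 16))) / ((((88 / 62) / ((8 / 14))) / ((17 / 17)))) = 8835* sqrt(14) / 15092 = 2.19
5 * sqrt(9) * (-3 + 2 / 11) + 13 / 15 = -41.41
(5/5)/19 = 1/19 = 0.05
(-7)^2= 49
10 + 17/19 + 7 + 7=24.89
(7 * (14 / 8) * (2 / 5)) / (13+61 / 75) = 0.35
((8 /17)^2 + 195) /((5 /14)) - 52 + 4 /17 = 715066 /1445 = 494.86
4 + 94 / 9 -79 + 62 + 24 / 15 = -43 / 45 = -0.96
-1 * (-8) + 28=36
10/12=5/6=0.83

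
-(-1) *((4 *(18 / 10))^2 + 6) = 1446 / 25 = 57.84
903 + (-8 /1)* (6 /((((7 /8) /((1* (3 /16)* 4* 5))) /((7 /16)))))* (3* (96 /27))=-57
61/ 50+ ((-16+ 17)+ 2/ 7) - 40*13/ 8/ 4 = -9621/ 700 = -13.74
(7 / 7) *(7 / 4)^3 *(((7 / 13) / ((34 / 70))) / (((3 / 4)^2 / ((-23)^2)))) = 5587.55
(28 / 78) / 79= 14 / 3081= 0.00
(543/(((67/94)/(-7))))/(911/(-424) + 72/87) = 4393287024/1088281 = 4036.91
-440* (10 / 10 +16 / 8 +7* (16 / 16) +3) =-5720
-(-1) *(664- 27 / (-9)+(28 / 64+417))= 17351 / 16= 1084.44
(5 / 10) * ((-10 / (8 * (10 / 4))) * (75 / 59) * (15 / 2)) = -1125 / 472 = -2.38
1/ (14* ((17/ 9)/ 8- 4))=-36/ 1897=-0.02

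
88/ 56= 1.57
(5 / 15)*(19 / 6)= 1.06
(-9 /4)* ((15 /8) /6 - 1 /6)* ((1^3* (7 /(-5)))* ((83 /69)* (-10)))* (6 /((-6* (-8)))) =-4067 /5888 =-0.69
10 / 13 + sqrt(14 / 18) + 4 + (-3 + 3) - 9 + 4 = -3 / 13 + sqrt(7) / 3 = 0.65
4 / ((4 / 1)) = 1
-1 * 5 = -5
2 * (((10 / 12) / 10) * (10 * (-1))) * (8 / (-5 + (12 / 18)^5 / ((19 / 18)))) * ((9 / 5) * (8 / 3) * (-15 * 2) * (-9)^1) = 8864640 / 2501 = 3544.44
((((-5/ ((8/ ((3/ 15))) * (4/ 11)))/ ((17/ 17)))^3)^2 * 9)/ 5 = 15944049/ 5368709120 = 0.00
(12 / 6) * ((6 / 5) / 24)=1 / 10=0.10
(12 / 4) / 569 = 3 / 569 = 0.01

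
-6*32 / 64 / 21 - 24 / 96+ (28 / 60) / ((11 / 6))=-213 / 1540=-0.14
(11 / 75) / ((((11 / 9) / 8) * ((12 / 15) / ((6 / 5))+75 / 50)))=144 / 325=0.44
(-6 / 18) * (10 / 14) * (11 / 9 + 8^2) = -2935 / 189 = -15.53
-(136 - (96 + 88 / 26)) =-476 / 13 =-36.62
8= 8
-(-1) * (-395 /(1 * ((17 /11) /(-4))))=1022.35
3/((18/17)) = 17/6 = 2.83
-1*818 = -818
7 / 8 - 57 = -449 / 8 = -56.12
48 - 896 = -848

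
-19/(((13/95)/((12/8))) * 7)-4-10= -7963/182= -43.75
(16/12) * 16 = 64/3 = 21.33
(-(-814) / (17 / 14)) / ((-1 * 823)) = -0.81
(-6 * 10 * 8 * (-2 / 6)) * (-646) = -103360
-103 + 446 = 343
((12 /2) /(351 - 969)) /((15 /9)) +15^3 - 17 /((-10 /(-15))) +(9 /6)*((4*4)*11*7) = 5353419 /1030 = 5197.49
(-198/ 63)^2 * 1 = 484/ 49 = 9.88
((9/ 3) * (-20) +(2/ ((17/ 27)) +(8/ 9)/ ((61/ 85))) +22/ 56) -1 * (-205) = 39148411/ 261324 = 149.81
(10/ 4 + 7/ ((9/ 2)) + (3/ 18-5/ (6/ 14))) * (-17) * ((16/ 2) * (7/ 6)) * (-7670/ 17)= -14388920/ 27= -532922.96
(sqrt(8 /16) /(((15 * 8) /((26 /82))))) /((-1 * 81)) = -13 * sqrt(2) /797040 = -0.00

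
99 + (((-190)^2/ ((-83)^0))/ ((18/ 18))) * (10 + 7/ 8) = 785373/ 2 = 392686.50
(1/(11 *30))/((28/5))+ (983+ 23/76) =34525741/35112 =983.30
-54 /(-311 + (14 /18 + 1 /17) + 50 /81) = 74358 /426245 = 0.17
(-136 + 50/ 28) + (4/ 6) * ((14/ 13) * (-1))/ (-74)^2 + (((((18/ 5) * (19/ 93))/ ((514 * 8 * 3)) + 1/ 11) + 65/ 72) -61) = -194.22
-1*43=-43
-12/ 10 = -6/ 5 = -1.20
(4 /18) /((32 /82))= 0.57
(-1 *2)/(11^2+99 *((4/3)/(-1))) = 2/11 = 0.18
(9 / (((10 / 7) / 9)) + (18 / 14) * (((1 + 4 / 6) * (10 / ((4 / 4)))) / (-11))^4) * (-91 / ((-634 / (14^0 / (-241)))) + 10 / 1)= 99393564982521 / 156593986780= 634.72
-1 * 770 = -770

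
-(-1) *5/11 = 5/11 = 0.45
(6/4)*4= 6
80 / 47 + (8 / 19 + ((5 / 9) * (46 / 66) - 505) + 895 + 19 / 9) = 104661908 / 265221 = 394.62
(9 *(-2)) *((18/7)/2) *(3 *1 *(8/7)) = -3888/49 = -79.35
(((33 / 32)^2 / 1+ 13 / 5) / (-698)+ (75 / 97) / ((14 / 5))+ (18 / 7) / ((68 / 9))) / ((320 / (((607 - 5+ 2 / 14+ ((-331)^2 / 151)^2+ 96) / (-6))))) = -1060726915419180293603 / 6320730112809369600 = -167.82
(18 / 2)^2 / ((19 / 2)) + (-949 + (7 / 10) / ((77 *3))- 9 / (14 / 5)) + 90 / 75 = -20682832 / 21945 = -942.48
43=43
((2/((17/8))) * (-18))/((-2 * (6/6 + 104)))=48/595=0.08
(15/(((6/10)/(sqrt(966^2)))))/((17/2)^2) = 334.26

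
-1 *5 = -5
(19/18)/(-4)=-19/72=-0.26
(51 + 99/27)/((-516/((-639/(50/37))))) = 50.10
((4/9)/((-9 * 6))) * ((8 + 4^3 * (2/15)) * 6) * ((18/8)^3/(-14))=93/140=0.66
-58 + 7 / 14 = -115 / 2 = -57.50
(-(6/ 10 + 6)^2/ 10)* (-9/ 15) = 3267/ 1250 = 2.61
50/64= 25/32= 0.78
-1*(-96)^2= -9216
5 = 5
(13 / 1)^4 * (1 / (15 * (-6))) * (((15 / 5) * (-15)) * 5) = 142805 / 2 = 71402.50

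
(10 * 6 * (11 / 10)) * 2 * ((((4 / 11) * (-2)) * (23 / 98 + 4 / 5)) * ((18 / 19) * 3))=-1314144 / 4655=-282.31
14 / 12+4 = 31 / 6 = 5.17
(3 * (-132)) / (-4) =99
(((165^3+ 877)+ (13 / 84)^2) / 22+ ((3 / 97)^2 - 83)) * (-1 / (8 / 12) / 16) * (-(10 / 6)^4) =16941406049676875 / 114721754112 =147673.88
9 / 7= 1.29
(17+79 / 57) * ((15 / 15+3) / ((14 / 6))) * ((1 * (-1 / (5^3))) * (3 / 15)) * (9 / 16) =-0.03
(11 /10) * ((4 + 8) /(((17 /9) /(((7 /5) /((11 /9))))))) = 3402 /425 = 8.00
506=506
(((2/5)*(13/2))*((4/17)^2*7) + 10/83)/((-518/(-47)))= 3179503/31063165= 0.10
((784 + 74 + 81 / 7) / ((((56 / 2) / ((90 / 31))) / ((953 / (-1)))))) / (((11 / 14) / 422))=-110159299890 / 2387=-46149685.75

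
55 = 55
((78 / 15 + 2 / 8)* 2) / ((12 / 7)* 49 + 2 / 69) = 7521 / 57980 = 0.13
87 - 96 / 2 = 39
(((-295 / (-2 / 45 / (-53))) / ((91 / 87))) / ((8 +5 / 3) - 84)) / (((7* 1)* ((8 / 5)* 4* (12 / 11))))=3366606375 / 36365056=92.58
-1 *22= -22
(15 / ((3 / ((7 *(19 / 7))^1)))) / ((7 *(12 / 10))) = 475 / 42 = 11.31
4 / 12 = 1 / 3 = 0.33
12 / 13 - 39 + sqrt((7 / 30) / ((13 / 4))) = -495 / 13 + sqrt(2730) / 195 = -37.81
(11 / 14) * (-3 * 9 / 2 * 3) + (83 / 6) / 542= -361901 / 11382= -31.80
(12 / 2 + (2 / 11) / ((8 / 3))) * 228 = 15219 / 11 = 1383.55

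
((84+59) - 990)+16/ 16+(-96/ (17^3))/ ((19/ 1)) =-78971658/ 93347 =-846.00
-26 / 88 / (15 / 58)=-377 / 330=-1.14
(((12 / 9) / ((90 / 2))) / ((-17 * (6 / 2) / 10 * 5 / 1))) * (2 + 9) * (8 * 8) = -5632 / 6885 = -0.82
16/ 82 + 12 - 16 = -156/ 41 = -3.80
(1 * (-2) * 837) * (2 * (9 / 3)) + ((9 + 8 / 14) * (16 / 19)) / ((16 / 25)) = -1334177 / 133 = -10031.41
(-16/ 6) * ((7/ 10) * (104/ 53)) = -2912/ 795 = -3.66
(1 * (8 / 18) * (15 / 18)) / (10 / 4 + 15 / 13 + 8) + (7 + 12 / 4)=82070 / 8181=10.03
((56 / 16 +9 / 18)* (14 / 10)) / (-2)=-14 / 5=-2.80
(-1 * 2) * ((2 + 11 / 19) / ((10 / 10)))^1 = -5.16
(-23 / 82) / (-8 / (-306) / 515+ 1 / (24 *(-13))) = 94238820 / 1059809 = 88.92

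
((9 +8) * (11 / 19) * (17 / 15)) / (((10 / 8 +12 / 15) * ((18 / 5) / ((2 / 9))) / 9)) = 63580 / 21033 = 3.02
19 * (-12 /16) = -57 /4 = -14.25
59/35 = 1.69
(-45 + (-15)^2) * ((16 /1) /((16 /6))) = 1080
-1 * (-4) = 4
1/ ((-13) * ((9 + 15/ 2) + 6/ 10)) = -10/ 2223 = -0.00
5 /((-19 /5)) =-25 /19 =-1.32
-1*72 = -72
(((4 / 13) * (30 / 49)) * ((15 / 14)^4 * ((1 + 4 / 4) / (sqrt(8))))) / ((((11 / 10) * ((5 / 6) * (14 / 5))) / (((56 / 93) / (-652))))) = -3796875 * sqrt(2) / 85010696771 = -0.00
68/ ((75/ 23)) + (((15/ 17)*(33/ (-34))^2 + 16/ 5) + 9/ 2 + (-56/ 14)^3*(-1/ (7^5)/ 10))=727918636541/ 24771837300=29.38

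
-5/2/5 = -1/2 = -0.50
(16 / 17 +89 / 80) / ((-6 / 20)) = -931 / 136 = -6.85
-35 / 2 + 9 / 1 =-17 / 2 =-8.50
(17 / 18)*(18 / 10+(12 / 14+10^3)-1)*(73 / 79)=874.16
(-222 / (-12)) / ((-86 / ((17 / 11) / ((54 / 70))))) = -22015 / 51084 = -0.43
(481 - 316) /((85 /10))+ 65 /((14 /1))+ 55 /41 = 247815 /9758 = 25.40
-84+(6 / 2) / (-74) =-6219 / 74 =-84.04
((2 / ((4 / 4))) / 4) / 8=1 / 16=0.06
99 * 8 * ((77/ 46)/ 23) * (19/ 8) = 144837/ 1058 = 136.90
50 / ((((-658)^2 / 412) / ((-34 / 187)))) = -10300 / 1190651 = -0.01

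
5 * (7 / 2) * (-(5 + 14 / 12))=-1295 / 12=-107.92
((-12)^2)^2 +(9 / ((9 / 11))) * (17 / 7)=145339 / 7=20762.71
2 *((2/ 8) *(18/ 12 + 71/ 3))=151/ 12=12.58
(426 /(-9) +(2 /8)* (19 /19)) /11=-565 /132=-4.28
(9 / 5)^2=81 / 25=3.24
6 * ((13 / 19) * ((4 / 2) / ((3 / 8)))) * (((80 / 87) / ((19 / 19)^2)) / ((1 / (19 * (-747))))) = -8286720 / 29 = -285748.97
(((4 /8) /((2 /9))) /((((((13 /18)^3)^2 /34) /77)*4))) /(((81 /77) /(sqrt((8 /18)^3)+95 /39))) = 1691171880552 /62748517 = 26951.58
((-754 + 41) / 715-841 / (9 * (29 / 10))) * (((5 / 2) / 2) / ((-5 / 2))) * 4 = 427534 / 6435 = 66.44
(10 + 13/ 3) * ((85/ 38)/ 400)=731/ 9120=0.08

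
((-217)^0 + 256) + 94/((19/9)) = 5729/19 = 301.53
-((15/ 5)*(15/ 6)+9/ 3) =-10.50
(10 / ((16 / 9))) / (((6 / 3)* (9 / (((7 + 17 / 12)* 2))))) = 505 / 96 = 5.26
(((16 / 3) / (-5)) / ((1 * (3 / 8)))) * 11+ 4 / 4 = -30.29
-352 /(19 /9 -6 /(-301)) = -953568 /5773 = -165.18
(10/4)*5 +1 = 13.50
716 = 716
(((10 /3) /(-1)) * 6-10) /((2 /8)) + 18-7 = -109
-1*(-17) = 17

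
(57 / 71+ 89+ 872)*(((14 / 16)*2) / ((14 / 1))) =8536 / 71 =120.23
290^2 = 84100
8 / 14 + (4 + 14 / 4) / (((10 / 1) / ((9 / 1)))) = 205 / 28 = 7.32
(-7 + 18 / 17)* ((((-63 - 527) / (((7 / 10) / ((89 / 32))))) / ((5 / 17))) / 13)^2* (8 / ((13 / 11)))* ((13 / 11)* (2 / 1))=-35731526.02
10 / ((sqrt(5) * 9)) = 2 * sqrt(5) / 9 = 0.50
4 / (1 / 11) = 44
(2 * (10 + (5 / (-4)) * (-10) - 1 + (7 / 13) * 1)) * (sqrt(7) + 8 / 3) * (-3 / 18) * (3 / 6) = -382 / 39 - 191 * sqrt(7) / 52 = -19.51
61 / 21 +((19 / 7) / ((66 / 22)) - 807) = -16867 / 21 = -803.19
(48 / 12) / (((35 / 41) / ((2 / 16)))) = 41 / 70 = 0.59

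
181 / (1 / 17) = 3077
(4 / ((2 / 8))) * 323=5168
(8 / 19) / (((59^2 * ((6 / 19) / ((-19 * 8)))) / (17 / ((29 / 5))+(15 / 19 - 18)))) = 251776 / 302847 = 0.83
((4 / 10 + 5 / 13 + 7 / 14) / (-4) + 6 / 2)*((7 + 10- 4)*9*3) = 37611 / 40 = 940.28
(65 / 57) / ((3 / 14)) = 910 / 171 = 5.32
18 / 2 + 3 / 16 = 147 / 16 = 9.19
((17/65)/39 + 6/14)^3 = 460815199424/5587634768625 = 0.08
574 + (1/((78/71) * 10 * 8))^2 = 22350187441/38937600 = 574.00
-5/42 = -0.12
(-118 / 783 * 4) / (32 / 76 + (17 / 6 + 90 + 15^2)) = -17936 / 9469341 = -0.00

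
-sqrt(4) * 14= -28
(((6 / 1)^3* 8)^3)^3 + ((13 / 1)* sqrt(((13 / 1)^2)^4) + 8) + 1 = 137370551967459378662587345510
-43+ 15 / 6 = -81 / 2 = -40.50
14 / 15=0.93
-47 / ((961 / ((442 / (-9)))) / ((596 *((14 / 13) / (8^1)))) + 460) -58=-947291232 / 16303871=-58.10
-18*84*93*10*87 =-122335920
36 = 36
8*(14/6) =56/3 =18.67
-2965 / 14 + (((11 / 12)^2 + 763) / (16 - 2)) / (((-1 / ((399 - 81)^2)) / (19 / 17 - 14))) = 67664302183 / 952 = 71075947.67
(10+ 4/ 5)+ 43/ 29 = 1781/ 145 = 12.28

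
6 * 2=12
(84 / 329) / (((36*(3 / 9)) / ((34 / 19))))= 34 / 893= 0.04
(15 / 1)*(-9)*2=-270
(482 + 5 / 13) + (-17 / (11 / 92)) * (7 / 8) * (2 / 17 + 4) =-4274 / 143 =-29.89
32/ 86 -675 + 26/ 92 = -1333855/ 1978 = -674.35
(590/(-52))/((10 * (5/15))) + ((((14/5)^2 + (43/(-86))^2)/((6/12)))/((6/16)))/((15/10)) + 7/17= 5126123/198900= 25.77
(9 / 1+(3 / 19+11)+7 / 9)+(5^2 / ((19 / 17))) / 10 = 7925 / 342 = 23.17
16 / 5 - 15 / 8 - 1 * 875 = -34947 / 40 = -873.68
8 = 8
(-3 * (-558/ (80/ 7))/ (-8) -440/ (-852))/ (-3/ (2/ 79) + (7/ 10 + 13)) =1212767/ 7143168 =0.17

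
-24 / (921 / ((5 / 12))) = -10 / 921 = -0.01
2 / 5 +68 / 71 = 482 / 355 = 1.36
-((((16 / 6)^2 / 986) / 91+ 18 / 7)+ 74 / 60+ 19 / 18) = -9812339 / 2018835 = -4.86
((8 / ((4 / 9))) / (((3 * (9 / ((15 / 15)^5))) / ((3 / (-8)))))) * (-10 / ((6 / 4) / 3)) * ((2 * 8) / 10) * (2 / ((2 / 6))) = 48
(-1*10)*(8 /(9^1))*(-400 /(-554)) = -16000 /2493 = -6.42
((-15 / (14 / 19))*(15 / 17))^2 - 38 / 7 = 17968129 / 56644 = 317.21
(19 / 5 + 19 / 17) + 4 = 758 / 85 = 8.92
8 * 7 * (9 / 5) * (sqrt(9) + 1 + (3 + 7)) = 7056 / 5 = 1411.20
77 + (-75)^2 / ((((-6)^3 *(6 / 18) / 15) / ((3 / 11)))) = -21349 / 88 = -242.60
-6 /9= -2 /3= -0.67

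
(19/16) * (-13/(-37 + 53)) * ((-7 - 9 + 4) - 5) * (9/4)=37791/1024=36.91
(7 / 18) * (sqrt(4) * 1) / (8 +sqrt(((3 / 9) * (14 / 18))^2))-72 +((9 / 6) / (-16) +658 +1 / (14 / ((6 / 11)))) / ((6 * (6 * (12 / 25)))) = -8030361905 / 237371904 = -33.83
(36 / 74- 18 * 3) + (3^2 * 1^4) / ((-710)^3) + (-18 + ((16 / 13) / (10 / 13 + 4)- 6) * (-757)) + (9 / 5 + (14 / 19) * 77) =33802416705275263 / 7799954423000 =4333.67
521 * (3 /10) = 1563 /10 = 156.30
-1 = -1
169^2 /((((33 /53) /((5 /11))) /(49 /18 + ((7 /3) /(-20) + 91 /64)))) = 17557789067 /209088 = 83973.20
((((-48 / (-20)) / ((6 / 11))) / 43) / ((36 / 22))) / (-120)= -121 / 232200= -0.00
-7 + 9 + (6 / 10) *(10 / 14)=17 / 7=2.43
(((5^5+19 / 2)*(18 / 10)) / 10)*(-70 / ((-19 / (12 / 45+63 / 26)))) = 138099801 / 24700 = 5591.09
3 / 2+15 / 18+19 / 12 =47 / 12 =3.92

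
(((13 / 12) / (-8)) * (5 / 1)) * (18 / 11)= -195 / 176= -1.11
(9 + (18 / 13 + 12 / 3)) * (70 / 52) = 6545 / 338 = 19.36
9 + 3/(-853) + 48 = 48618/853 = 57.00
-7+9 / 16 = -103 / 16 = -6.44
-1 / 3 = -0.33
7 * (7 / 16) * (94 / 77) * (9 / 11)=3.06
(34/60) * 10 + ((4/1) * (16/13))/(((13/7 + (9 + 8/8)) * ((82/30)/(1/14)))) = 753503/132717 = 5.68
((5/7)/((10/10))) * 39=195/7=27.86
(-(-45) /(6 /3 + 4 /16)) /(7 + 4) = 20 /11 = 1.82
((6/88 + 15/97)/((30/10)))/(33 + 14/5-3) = 1585/699952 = 0.00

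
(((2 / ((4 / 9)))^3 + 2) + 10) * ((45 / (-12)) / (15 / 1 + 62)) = -1125 / 224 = -5.02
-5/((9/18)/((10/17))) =-100/17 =-5.88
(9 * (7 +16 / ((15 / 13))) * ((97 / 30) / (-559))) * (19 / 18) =-576859 / 503100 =-1.15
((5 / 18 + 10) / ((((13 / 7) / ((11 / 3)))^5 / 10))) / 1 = 2503775345225 / 812017791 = 3083.40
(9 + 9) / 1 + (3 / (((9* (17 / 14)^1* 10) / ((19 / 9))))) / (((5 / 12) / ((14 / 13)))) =18.15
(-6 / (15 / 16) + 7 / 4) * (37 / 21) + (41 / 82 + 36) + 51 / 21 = 4303 / 140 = 30.74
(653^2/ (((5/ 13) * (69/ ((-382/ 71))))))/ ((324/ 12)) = -2117547094/ 661365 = -3201.78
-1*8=-8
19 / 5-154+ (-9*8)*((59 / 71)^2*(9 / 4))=-6605401 / 25205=-262.07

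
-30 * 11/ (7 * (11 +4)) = -22/ 7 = -3.14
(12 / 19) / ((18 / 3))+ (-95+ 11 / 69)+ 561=611273 / 1311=466.26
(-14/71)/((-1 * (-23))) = -14/1633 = -0.01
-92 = -92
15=15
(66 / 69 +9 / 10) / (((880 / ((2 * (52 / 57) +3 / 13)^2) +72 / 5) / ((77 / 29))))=76263793991 / 3445671958992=0.02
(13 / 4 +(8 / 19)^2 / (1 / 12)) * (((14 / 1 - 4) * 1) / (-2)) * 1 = -38825 / 1444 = -26.89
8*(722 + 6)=5824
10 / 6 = 5 / 3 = 1.67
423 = 423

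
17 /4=4.25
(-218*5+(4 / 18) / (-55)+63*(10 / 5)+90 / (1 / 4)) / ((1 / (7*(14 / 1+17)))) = -64879094 / 495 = -131068.88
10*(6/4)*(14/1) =210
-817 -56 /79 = -64599 /79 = -817.71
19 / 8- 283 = -2245 / 8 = -280.62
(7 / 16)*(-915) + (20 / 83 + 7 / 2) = -396.57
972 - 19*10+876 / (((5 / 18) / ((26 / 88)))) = 94256 / 55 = 1713.75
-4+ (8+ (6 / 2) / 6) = 9 / 2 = 4.50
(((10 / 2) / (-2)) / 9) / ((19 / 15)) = -0.22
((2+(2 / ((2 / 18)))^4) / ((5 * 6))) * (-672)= -11757536 / 5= -2351507.20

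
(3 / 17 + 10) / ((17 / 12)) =2076 / 289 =7.18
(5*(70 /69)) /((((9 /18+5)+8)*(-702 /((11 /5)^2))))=-1694 /653913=-0.00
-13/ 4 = -3.25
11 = 11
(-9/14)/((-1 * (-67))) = -9/938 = -0.01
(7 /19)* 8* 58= 3248 /19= 170.95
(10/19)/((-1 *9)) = -10/171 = -0.06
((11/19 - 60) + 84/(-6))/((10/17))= -4743/38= -124.82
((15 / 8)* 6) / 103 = 45 / 412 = 0.11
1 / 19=0.05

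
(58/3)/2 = 29/3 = 9.67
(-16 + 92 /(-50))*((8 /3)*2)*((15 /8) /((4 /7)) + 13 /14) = -210289 /525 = -400.55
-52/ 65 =-4/ 5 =-0.80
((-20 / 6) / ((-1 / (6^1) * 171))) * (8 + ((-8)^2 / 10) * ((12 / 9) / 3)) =1952 / 1539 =1.27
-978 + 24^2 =-402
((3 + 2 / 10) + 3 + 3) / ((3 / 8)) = 368 / 15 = 24.53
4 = 4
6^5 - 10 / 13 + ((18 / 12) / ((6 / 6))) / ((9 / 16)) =303338 / 39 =7777.90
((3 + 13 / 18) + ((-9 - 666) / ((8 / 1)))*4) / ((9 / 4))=-12016 / 81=-148.35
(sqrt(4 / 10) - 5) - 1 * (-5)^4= -630+sqrt(10) / 5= -629.37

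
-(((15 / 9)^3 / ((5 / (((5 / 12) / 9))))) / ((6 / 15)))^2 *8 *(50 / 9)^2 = -244140625 / 86093442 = -2.84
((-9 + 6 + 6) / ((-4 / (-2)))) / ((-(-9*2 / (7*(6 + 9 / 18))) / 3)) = 11.38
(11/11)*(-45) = -45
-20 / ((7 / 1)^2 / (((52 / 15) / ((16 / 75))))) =-325 / 49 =-6.63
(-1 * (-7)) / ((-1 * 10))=-7 / 10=-0.70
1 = 1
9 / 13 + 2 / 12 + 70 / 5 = 1159 / 78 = 14.86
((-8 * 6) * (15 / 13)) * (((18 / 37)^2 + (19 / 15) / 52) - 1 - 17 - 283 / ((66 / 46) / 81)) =2254443030948 / 2544971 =885842.33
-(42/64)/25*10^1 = -0.26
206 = 206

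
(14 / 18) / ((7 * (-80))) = -1 / 720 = -0.00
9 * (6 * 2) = 108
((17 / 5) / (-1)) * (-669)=11373 / 5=2274.60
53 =53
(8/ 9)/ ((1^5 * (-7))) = -0.13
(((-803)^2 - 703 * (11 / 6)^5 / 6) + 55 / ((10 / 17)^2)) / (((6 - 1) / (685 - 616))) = 3447516669553 / 388800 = 8867069.62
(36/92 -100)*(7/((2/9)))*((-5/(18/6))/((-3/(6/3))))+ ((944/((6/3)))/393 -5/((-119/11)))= -3748222886/1075641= -3484.64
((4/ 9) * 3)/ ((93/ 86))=344/ 279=1.23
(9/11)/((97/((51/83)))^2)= 23409/713004611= 0.00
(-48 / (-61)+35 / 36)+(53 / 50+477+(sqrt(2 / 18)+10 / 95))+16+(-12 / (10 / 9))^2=127862719 / 208620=612.90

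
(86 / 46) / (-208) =-43 / 4784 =-0.01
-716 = -716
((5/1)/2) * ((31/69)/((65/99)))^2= 1.17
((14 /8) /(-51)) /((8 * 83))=-7 /135456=-0.00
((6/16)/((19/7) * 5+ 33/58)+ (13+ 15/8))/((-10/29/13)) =-258017669/459280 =-561.79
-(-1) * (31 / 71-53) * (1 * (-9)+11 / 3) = 19904 / 71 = 280.34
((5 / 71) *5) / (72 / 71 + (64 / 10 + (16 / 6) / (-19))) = 0.05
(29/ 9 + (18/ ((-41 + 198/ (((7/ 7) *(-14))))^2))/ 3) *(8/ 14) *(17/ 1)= 73500010/ 2346687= 31.32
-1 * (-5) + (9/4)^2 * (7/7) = 161/16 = 10.06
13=13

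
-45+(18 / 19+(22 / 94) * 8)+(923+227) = 989283 / 893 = 1107.82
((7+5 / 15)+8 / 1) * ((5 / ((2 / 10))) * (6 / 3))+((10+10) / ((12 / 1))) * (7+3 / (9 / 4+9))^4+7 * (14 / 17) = 2798552987 / 516375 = 5419.61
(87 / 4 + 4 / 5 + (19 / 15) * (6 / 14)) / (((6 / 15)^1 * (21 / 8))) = 21.99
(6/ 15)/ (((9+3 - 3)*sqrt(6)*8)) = 0.00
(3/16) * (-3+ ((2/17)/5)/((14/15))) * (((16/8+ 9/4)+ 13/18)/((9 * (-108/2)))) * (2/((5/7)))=10561/660960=0.02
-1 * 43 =-43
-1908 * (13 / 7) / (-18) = 1378 / 7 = 196.86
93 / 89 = 1.04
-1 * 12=-12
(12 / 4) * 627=1881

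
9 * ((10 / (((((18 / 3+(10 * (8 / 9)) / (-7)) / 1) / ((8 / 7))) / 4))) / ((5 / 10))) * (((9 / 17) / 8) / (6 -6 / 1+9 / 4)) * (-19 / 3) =-82080 / 2533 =-32.40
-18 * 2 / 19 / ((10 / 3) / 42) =-2268 / 95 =-23.87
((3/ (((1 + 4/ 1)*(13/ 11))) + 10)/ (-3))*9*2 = -4098/ 65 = -63.05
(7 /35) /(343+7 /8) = 8 /13755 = 0.00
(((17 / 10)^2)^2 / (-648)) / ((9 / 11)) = -918731 / 58320000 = -0.02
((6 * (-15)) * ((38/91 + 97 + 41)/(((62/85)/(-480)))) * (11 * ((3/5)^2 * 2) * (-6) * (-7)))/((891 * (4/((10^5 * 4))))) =123340032000000/403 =306054669975.19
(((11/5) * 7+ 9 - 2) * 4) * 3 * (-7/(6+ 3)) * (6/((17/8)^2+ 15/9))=-1204224/5935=-202.90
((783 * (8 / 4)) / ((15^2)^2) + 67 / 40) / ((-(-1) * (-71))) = -25589 / 1065000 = -0.02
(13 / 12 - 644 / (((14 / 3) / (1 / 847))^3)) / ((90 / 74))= 2864318967365 / 3215659578516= 0.89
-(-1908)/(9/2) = 424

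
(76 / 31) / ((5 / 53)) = 25.99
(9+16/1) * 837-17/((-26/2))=272042/13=20926.31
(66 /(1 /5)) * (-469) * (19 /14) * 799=-167825955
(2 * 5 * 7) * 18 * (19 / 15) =1596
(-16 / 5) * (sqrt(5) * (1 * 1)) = -16 * sqrt(5) / 5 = -7.16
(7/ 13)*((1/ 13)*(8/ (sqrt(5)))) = 56*sqrt(5)/ 845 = 0.15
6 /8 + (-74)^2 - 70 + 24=21723 /4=5430.75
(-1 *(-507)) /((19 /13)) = 6591 /19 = 346.89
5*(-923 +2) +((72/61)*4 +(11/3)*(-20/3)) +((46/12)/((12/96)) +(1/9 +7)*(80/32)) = -279153/61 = -4576.28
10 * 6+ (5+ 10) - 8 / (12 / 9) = 69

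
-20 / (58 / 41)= -410 / 29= -14.14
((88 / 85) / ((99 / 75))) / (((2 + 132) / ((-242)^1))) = -4840 / 3417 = -1.42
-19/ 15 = -1.27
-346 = -346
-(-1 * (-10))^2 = -100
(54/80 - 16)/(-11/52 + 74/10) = -7969/3738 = -2.13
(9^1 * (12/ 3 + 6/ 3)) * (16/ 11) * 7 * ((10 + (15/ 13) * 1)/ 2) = 438480/ 143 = 3066.29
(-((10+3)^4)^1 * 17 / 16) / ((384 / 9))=-1456611 / 2048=-711.24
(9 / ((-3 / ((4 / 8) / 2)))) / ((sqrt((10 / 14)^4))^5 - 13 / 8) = 1694851494 / 3594053237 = 0.47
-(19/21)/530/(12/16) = -38/16695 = -0.00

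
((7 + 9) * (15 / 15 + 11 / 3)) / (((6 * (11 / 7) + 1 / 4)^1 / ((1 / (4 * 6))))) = 784 / 2439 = 0.32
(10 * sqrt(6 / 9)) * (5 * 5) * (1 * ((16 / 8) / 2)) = 250 * sqrt(6) / 3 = 204.12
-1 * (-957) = 957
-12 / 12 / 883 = -1 / 883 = -0.00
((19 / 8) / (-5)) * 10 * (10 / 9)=-95 / 18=-5.28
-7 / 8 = -0.88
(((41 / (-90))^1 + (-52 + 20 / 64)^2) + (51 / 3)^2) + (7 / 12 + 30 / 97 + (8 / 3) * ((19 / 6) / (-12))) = 9923976847 / 3352320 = 2960.33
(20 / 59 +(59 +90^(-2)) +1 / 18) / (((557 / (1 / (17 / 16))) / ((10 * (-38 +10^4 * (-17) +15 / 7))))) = -270279426175672 / 1583832285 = -170649.02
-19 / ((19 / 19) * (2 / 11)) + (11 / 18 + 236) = 1189 / 9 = 132.11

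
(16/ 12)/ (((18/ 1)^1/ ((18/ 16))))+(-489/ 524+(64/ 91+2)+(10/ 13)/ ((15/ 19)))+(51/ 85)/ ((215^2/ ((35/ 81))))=42072691697/ 14878302075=2.83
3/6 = 1/2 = 0.50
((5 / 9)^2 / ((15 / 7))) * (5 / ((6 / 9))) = 175 / 162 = 1.08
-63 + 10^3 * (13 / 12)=3061 / 3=1020.33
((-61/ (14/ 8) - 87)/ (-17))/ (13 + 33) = 853/ 5474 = 0.16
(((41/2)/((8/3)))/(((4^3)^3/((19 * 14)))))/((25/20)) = 16359/2621440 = 0.01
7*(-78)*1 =-546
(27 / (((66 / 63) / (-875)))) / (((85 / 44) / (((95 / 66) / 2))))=-3142125 / 374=-8401.40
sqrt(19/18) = 1.03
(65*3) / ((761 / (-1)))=-195 / 761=-0.26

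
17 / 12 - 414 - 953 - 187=-18631 / 12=-1552.58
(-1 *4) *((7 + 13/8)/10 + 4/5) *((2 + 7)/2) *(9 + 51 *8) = -499149/40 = -12478.72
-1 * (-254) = 254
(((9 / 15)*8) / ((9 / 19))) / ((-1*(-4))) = 38 / 15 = 2.53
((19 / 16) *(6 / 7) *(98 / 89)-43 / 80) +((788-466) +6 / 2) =2318153 / 7120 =325.58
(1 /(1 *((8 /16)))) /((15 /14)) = 1.87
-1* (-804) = 804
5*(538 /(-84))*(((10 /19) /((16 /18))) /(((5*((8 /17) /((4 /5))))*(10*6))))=-4573 /42560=-0.11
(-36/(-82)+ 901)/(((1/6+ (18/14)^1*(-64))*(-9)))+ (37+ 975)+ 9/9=1014.22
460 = 460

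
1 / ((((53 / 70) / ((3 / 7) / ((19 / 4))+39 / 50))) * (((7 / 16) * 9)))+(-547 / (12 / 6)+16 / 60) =-272.94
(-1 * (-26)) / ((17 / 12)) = 312 / 17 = 18.35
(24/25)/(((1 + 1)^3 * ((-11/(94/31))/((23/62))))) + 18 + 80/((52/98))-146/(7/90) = -41085015163/24049025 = -1708.39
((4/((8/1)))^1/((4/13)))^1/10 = 13/80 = 0.16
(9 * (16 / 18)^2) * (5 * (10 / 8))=44.44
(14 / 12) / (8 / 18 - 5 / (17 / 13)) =-357 / 1034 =-0.35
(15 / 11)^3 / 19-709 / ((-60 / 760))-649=632108680 / 75867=8331.80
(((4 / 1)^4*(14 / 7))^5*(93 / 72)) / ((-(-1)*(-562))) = -68169720922112 / 843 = -80865623869.65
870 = 870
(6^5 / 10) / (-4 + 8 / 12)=-5832 / 25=-233.28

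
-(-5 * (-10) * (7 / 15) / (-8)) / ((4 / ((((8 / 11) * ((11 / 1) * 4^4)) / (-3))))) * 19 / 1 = -85120 / 9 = -9457.78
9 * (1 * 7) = 63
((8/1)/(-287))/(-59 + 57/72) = 192/400939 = 0.00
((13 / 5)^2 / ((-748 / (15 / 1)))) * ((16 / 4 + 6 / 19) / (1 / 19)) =-20787 / 1870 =-11.12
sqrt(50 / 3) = 5 * sqrt(6) / 3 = 4.08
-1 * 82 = -82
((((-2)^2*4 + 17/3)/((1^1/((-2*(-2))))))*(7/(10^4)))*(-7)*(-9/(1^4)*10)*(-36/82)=-17199/1025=-16.78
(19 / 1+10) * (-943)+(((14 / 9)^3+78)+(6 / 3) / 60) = -198763327 / 7290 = -27265.20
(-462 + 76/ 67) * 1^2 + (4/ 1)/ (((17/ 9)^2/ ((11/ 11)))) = -8902034/ 19363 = -459.74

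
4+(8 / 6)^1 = 16 / 3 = 5.33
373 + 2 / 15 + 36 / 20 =374.93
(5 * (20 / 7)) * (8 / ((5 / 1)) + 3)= 460 / 7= 65.71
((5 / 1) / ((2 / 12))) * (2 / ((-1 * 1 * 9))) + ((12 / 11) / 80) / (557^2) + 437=88116920989 / 204764340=430.33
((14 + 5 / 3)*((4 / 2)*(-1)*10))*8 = -7520 / 3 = -2506.67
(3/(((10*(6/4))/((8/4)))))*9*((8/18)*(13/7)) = 104/35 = 2.97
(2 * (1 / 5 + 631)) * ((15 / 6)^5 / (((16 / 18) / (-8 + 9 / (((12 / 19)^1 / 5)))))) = 1122845625 / 128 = 8772231.45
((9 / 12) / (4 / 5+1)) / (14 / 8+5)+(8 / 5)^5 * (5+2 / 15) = 68202797 / 1265625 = 53.89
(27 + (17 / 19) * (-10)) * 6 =2058 / 19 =108.32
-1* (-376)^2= -141376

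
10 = 10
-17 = -17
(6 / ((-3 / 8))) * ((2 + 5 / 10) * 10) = -400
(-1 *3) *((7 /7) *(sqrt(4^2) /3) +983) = -2953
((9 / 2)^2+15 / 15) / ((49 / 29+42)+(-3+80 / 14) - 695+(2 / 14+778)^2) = 120785 / 3438011224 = 0.00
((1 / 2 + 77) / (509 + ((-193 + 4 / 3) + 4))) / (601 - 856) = -31 / 32776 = -0.00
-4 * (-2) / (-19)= -8 / 19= -0.42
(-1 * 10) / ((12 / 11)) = -9.17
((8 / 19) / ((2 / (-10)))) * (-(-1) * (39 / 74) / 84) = -65 / 4921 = -0.01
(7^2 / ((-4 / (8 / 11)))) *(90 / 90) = -98 / 11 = -8.91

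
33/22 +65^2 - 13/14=29579/7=4225.57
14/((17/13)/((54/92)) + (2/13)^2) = 31941/5137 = 6.22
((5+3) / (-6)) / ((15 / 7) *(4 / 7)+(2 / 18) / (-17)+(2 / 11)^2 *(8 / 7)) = -1209516 / 1139123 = -1.06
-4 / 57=-0.07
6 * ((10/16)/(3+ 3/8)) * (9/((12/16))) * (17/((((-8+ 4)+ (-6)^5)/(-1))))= 34/1167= 0.03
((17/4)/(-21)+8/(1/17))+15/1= 12667/84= 150.80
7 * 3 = 21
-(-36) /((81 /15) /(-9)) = -60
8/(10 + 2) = 2/3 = 0.67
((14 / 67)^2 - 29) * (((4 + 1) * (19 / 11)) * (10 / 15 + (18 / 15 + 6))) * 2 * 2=-1165705480 / 148137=-7869.10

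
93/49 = 1.90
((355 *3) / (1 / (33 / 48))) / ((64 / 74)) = 433455 / 512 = 846.59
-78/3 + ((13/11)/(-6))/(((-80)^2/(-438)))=-25.99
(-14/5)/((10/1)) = -7/25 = -0.28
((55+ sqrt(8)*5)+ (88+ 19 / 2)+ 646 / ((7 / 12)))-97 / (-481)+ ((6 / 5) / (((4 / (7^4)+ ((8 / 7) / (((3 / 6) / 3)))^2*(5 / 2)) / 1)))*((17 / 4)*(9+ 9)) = 1275.05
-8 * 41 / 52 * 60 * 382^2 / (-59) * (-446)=-417475817.05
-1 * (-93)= 93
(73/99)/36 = 73/3564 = 0.02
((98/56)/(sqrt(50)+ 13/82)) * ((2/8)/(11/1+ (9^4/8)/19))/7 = -10127/2766543223+ 319390 * sqrt(2)/2766543223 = 0.00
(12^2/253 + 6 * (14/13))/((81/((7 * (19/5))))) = 2.31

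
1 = 1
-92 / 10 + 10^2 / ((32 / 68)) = 203.30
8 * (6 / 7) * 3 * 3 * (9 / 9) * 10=4320 / 7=617.14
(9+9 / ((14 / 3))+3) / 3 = 65 / 14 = 4.64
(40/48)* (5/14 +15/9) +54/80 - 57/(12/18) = -209509/2520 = -83.14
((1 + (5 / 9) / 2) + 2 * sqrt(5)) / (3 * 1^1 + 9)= 23 / 216 + sqrt(5) / 6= 0.48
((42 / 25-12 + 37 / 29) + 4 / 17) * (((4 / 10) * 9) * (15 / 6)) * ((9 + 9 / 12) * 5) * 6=-114323157 / 4930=-23189.28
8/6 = 4/3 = 1.33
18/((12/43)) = 129/2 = 64.50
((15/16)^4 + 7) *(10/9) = 2546885/294912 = 8.64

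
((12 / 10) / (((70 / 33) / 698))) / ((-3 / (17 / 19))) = -391578 / 3325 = -117.77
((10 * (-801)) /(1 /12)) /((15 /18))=-115344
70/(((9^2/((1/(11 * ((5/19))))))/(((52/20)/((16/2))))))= 1729/17820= 0.10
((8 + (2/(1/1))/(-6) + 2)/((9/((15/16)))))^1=145/144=1.01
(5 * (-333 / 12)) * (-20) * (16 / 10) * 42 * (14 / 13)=2610720 / 13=200824.62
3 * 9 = 27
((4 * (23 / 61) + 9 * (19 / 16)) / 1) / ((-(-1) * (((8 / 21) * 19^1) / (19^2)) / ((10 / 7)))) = 3392355 / 3904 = 868.94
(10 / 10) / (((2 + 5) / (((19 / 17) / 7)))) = 19 / 833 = 0.02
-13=-13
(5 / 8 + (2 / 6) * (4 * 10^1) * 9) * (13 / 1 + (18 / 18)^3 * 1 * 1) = 6755 / 4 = 1688.75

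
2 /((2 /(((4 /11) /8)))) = 1 /22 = 0.05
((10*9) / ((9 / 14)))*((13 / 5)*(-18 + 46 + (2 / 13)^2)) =132608 / 13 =10200.62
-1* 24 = -24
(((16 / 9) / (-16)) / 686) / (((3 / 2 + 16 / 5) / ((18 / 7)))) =-10 / 112847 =-0.00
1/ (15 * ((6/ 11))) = 11/ 90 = 0.12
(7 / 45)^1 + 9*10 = 4057 / 45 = 90.16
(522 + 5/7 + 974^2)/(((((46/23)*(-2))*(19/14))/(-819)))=5441756229/38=143204111.29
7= 7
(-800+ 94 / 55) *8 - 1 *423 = -374513 / 55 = -6809.33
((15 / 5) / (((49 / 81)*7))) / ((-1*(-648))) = 3 / 2744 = 0.00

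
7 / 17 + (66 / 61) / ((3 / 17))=6785 / 1037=6.54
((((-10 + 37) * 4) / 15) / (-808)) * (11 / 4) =-99 / 4040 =-0.02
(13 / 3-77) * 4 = -872 / 3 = -290.67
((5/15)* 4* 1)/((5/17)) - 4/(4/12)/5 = 2.13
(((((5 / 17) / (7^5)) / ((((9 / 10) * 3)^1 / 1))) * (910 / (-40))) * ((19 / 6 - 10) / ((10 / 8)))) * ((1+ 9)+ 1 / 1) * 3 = 29315 / 1102059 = 0.03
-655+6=-649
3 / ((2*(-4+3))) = -3 / 2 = -1.50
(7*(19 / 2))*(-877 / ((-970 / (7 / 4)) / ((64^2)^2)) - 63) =1712293281209 / 970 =1765250805.37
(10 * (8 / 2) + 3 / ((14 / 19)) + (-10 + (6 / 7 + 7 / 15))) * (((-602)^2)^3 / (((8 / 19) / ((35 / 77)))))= 1818715293402438092.24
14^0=1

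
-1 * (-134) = 134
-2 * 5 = -10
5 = 5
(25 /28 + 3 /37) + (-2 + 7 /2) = 2563 /1036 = 2.47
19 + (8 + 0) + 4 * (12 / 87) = 799 / 29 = 27.55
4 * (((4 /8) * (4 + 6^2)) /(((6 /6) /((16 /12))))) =320 /3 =106.67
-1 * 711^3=-359425431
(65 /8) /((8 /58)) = 1885 /32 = 58.91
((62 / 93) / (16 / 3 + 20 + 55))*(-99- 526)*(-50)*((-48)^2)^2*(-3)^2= 2985984000000 / 241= 12389975103.73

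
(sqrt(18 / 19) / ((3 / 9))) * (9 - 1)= 72 * sqrt(38) / 19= 23.36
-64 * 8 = -512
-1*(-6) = 6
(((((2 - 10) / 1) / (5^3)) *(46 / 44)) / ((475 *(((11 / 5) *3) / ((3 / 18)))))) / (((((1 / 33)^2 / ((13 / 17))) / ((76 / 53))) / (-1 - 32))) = 78936 / 563125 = 0.14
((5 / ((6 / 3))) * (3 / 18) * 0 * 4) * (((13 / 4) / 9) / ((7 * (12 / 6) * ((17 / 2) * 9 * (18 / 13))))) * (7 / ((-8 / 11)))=0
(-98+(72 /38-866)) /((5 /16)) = -58496 /19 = -3078.74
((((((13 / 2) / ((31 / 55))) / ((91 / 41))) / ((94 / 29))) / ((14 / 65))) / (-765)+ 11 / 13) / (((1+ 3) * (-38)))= -50009663 / 9088043328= -0.01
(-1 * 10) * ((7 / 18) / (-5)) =7 / 9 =0.78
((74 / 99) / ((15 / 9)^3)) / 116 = 111 / 79750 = 0.00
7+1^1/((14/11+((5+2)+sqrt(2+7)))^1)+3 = 1251/124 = 10.09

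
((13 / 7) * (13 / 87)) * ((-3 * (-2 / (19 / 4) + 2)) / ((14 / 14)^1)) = -5070 / 3857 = -1.31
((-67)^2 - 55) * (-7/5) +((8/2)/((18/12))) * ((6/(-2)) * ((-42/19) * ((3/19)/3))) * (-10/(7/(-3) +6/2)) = -11229918/1805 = -6221.56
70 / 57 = 1.23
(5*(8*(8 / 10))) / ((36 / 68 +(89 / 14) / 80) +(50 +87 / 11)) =6702080 / 12256003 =0.55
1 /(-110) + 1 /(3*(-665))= -421 /43890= -0.01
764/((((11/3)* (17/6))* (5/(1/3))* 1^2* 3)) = 1.63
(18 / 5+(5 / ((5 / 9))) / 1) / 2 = 63 / 10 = 6.30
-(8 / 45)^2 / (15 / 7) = -448 / 30375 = -0.01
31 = 31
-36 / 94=-18 / 47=-0.38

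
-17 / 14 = -1.21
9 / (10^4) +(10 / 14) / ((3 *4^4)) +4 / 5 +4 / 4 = 6054149 / 3360000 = 1.80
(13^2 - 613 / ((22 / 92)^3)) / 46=-970.86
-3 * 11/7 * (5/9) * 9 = -165/7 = -23.57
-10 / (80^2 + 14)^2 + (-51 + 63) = 246836371 / 20569698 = 12.00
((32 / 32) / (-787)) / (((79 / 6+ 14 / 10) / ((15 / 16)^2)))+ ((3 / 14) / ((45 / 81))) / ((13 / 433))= 12.85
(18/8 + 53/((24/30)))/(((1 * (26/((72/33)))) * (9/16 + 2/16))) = 13152/1573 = 8.36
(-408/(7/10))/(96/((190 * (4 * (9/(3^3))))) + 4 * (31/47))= -1138575/5894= -193.18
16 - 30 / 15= 14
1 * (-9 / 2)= -9 / 2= -4.50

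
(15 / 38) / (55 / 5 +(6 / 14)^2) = 735 / 20824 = 0.04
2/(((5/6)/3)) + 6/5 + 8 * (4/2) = 122/5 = 24.40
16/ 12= 4/ 3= 1.33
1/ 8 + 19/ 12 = 41/ 24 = 1.71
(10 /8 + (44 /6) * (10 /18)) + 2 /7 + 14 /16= 9805 /1512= 6.48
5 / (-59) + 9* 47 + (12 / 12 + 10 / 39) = 976019 / 2301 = 424.17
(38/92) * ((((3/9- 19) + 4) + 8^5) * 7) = 6534290/69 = 94699.86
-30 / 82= -15 / 41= -0.37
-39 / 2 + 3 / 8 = -153 / 8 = -19.12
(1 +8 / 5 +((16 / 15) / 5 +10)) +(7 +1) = 20.81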